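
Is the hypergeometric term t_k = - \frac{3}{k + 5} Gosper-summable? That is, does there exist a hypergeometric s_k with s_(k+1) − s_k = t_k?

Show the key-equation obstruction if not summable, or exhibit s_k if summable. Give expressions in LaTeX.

r(k) = (k + 5)/(k + 6) after simplifying.
Take A(k)=k + 5, B(k)=k + 6, C(k)=1.
f must satisfy (k + 5)·f(k+1) − (k + 5)·f(k) = 1.
Bound: deg f ≤ 0.
Generic f = c0 gives residual -1; -1 = 0 cannot hold, so t_k is not Gosper-summable.

No; the coefficient equations for f are inconsistent.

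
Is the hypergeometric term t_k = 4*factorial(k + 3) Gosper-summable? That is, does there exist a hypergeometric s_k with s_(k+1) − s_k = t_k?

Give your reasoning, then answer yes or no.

The ratio is k + 4.
A = k + 4, B = 1, C = 1.
Key eq: (k + 4)·f(k+1) = (1)·f(k) + (1).
deg f ≤ -1 (via 1,0,0).
Bound -1 < 0, so the key equation has no polynomial solution.

No — negative degree bound, so no certificate f.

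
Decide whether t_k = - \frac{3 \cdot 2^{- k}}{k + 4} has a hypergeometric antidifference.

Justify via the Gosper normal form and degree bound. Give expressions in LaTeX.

No — key equation has no polynomial f.

Compute t_(k+1)/t_k: get (k + 4)/(2*(k + 5)).
Take A(k)=k/2 + 2, B(k)=k + 5, C(k)=1.
Need (k/2 + 2)·f(k+1) − (k + 4)·f(k) = 1.
From deg A=1, deg B=1, deg C=0: d=-1.
d = -1 < 0 ⇒ no nonzero polynomial f; not summable.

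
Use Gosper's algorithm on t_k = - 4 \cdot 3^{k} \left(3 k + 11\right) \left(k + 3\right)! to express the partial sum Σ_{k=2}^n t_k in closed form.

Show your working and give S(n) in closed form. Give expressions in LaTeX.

S(n) = - 12 \cdot 3^{n} \left(n + 4\right)! + 4320

The ratio is 3*(k + 4)*(3*k + 14)/(3*k + 11).
Normal form (A,B,C) = (3*k + 12, 1, k + 11/3).
Set up (3*k + 12)·f(k+1) − (1)·f(k) − (k + 11/3) = 0.
Degrees (1,0,1) ⇒ d ≤ 0.
Match coefficients ⇒ f(k) = 1/3.
Then R = B(k−1)f/C = 1/(3*k + 11), so s_k = R(k)·t_k = -4*3**k*factorial(k + 3).
Verify: -4*3**k*(3*k + 11)*factorial(k + 3) matches t_k.
Σ_(k=2)^n t_k = s_(n+1) − s_(2) = (-12*3**n*factorial(n + 4)) − (-4320), i.e. -12*3**n*factorial(n + 4) + 4320.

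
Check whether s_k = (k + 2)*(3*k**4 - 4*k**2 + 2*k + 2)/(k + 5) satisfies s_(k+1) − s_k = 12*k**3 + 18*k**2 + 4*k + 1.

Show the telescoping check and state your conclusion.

Invalid: residual 3*(-9*k**4 - 78*k**3 - 98*k**2 - 19*k - 3)/(k**2 + 11*k + 30) ≠ 0.

s_(k+1) = (k + 3)*(2*k + 3*(k + 1)**4 - 4*(k + 1)**2 + 4)/(k + 6)
s_(k+1) − s_k = (12*k**5 + 123*k**4 + 328*k**3 + 291*k**2 + 74*k + 21)/(k**2 + 11*k + 30)
(s_(k+1) − s_k) − t_k = 3*(-9*k**4 - 78*k**3 - 98*k**2 - 19*k - 3)/(k**2 + 11*k + 30)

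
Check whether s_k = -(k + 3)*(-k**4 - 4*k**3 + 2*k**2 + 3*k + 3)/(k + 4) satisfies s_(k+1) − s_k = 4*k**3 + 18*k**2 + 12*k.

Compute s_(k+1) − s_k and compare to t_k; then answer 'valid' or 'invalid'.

Invalid: residual (-3*k**4 - 30*k**3 - 86*k**2 - 51*k - 3)/(k**2 + 9*k + 20) ≠ 0.

s_(k+1) = (k**5 + 12*k**4 + 48*k**3 + 73*k**2 + 33*k - 12)/(k + 5)
s_(k+1) − s_k = (4*k**5 + 51*k**4 + 224*k**3 + 382*k**2 + 189*k - 3)/(k**2 + 9*k + 20)
(s_(k+1) − s_k) − t_k = (-3*k**4 - 30*k**3 - 86*k**2 - 51*k - 3)/(k**2 + 9*k + 20)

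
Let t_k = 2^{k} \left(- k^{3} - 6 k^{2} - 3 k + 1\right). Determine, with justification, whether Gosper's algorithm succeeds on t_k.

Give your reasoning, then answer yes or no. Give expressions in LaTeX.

Ratio r(k) = 2*(k**3 + 9*k**2 + 18*k + 9)/(k**3 + 6*k**2 + 3*k - 1).
Normal form (A,B,C) = (2, 1, k**3 + 6*k**2 + 3*k - 1).
Set up (2)·f(k+1) − (1)·f(k) − (k**3 + 6*k**2 + 3*k - 1) = 0.
d = 3 from the (0,0,3) case.
Solving with deg f ≤ 3: f(k) = k**3 - 3*k + 3.
So s_k = (B(k−1)f/C)·t_k = ((k**3 - 3*k + 3)/(k**3 + 6*k**2 + 3*k - 1))·t_k = 2**k*(-k**3 + 3*k - 3).
s_(k+1) − s_k = 2**k*(-k**3 - 6*k**2 - 3*k + 1) = t_k.

Yes. s_k = 2^{k} \left(- k^{3} + 3 k - 3\right).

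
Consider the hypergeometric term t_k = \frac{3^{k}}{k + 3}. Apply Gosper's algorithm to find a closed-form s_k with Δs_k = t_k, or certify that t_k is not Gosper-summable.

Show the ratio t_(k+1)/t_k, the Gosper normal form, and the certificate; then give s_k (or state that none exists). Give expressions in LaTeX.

Ratio r(k) = 3*(k + 3)/(k + 4).
Take A(k)=3*k + 9, B(k)=k + 4, C(k)=1.
Set up (3*k + 9)·f(k+1) − (k + 3)·f(k) − (1) = 0.
From deg A=1, deg B=1, deg C=0: d=-1.
deg f ≤ -1 is impossible — no certificate.

none (Gosper's algorithm certifies no s_k)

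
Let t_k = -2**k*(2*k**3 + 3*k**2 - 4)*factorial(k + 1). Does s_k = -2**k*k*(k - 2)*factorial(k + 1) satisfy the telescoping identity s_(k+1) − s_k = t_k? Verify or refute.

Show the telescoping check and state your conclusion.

Valid — Δs_k = t_k.

s_(k+1) = -2**(k + 1)*(k - 1)*(k + 1)*factorial(k + 2)
s_(k+1) − s_k = -2**k*(2*k**3 + 3*k**2 - 4)*factorial(k + 1)
(s_(k+1) − s_k) − t_k = 0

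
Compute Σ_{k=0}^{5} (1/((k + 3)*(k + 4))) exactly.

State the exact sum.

Compute t_(k+1)/t_k: get (k + 3)/(k + 5).
Take A(k)=k + 3, B(k)=k + 5, C(k)=1.
Key eq: (k + 3)·f(k+1) = (k + 4)·f(k) + (1).
Degrees (1,1,0) ⇒ d ≤ 1.
Solve for f: f(k) = k/3 (degree 1 ≤ 1).
So s_k = (B(k−1)f/C)·t_k = (k*(k + 4)/3)·t_k = k/(3*(k + 3)).
Δs = 1/(k**2 + 7*k + 12), as required.
Evaluate s at k=6 and k=0: 2/9 and 0; difference 2/9.

Σ = 2/9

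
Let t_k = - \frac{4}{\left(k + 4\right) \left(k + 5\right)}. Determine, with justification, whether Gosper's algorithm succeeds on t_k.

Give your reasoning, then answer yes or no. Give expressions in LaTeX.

The ratio is (k + 4)/(k + 6).
Normal form (A,B,C) = (k + 4, k + 6, 1).
Solve (k + 4)·f(k+1) − (k + 5)·f(k) = 1.
d = 1 from the (1,1,0) case.
Coefficient equations give f(k) = k/4.
Get s_k = R·t_k = -k/(k + 4) with R(k) = B(k−1)f(k)/C(k) = k*(k + 5)/4.
Verify: -4/(k**2 + 9*k + 20) matches t_k.

Yes. s_k = - \frac{k}{k + 4}.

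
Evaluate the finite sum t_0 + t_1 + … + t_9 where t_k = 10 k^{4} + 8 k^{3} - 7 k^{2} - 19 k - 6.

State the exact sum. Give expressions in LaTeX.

The ratio is (10*k**4 + 48*k**3 + 77*k**2 + 31*k - 14)/(10*k**4 + 8*k**3 - 7*k**2 - 19*k - 6).
Normal form (A,B,C) = (1, 1, k**4 + 4*k**3/5 - 7*k**2/10 - 19*k/10 - 3/5).
Set up (1)·f(k+1) − (1)·f(k) − (k**4 + 4*k**3/5 - 7*k**2/10 - 19*k/10 - 3/5) = 0.
Degrees (0,0,4) ⇒ d ≤ 5.
Coefficient equations give f(k) = k*(2*k**4 - 3*k**3 - 3*k**2 - 4*k + 2)/10.
Get s_k = R·t_k = k*(2*k**4 - 3*k**3 - 3*k**2 - 4*k + 2) with R(k) = B(k−1)f(k)/C(k) = k*(2*k**4 - 3*k**3 - 3*k**2 - 4*k + 2)/(10*k**4 + 8*k**3 - 7*k**2 - 19*k - 6).
s_(k+1) − s_k = 10*k**4 + 8*k**3 - 7*k**2 - 19*k - 6 = t_k.
Σ_(k=0)^(9) t_k = s_(10) − s_(0) = 166620 − (0) = 166620.

Σ = 166620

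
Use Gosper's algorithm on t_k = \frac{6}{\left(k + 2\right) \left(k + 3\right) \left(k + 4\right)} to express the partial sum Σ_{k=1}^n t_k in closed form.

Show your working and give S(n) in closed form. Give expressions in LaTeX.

S(n) = \frac{n \left(n + 7\right)}{4 \left(n^{2} + 7 n + 12\right)}

The ratio is (k + 2)/(k + 5).
Gosper form: A/B · C(k+1)/C(k) with A=k + 2, B=k + 5, C=1.
f must satisfy (k + 2)·f(k+1) − (k + 4)·f(k) = 1.
Bound: deg f ≤ 2.
Coefficient equations give f(k) = k*(k + 5)/12.
Get s_k = R·t_k = k*(k + 5)/(2*(k + 2)*(k + 3)) with R(k) = B(k−1)f(k)/C(k) = k*(k + 4)*(k + 5)/12.
s_(k+1) − s_k = 6/(k**3 + 9*k**2 + 26*k + 24) = t_k.
Σ_(k=1)^n t_k = s_(n+1) − s_(1) = ((n**2 + 7*n + 6)/(2*(n**2 + 7*n + 12))) − (1/4), i.e. n*(n + 7)/(4*(n**2 + 7*n + 12)).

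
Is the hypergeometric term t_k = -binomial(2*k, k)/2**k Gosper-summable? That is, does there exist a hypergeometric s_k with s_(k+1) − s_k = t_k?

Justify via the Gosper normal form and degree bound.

Compute t_(k+1)/t_k: get (2*k + 1)/(k + 1).
So A=2*k + 1 and B=k + 1, with C=1.
Need (2*k + 1)·f(k+1) − (k)·f(k) = 1.
deg f ≤ -1 (via 1,1,0).
d = -1 < 0 ⇒ no nonzero polynomial f; not summable.

No; the degree bound rules out any f.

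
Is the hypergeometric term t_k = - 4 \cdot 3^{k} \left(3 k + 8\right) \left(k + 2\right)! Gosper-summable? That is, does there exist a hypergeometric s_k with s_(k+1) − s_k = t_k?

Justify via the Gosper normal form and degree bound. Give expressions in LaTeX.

Step 1: r(k) = 3*(k + 3)*(3*k + 11)/(3*k + 8).
Gosper form: A/B · C(k+1)/C(k) with A=3*k + 9, B=1, C=k + 8/3.
f must satisfy (3*k + 9)·f(k+1) − (1)·f(k) = k + 8/3.
Degrees (1,0,1) ⇒ d ≤ 0.
Solve for f: f(k) = 1/3 (degree 0 ≤ 0).
Then R = B(k−1)f/C = 1/(3*k + 8), so s_k = R(k)·t_k = -4*3**k*factorial(k + 2).
Check: Δs_k = -4*3**k*(3*k + 8)*factorial(k + 2). ✓

Yes. s_k = - 4 \cdot 3^{k} \left(k + 2\right)!.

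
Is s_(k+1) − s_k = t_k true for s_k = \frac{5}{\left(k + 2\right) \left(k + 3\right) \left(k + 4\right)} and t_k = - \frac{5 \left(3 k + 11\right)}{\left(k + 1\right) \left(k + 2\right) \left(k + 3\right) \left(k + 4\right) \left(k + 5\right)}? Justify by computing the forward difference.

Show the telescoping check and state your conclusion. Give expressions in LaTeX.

Invalid: residual \frac{40}{k^{5} + 15 k^{4} + 85 k^{3} + 225 k^{2} + 274 k + 120} ≠ 0.

s_(k+1) = 5/((k + 3)*(k + 4)*(k + 5))
s_(k+1) − s_k = -15/((k + 2)*(k + 3)*(k + 4)*(k + 5))
(s_(k+1) − s_k) − t_k = 40/((k + 1)*(k + 2)*(k + 3)*(k + 4)*(k + 5))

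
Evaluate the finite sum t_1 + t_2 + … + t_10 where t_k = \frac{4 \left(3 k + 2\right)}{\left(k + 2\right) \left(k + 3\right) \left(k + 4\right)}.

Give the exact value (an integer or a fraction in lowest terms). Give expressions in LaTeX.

The ratio is (k + 2)*(3*k + 5)/((k + 5)*(3*k + 2)).
Gosper form: A/B · C(k+1)/C(k) with A=k + 2, B=k + 5, C=k + 2/3.
Need (k + 2)·f(k+1) − (k + 4)·f(k) = k + 2/3.
Bound: deg f ≤ 2.
Solving with deg f ≤ 2: f(k) = k*(2*k + 1)/9.
So s_k = (B(k−1)f/C)·t_k = (k*(k + 4)*(2*k + 1)/(3*(3*k + 2)))·t_k = 4*k*(2*k + 1)/(3*(k + 2)*(k + 3)).
Δs = 4*(3*k + 2)/(k**3 + 9*k**2 + 26*k + 24), as required.
Σ_(k=1)^(10) t_k = s_(11) − s_(1) = 506/273 − (1/3) = 415/273.

Σ = 415/273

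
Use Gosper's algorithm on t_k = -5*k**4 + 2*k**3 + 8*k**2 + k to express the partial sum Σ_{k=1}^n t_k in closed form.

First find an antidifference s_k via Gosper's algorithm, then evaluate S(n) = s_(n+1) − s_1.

S(n) = n*(-n**4 - 2*n**3 + 2*n**2 + 5*n + 2)

The ratio is (5*k**3 + 13*k**2 + 3*k - 6)/(k*(5*k**2 - 7*k - 1)).
Take A(k)=1, B(k)=1, C(k)=k**4 - 2*k**3/5 - 8*k**2/5 - k/5.
f must satisfy (1)·f(k+1) − (1)·f(k) = k**4 - 2*k**3/5 - 8*k**2/5 - k/5.
d = 5 from the (0,0,4) case.
Solve for f: f(k) = k*(k - 1)*(k + 1)*(k**2 - 3*k + 1)/5 (degree 5 ≤ 5).
Get s_k = R·t_k = k*(-k**4 + 3*k**3 - 3*k + 1) with R(k) = B(k−1)f(k)/C(k) = (k - 1)*(k**2 - 3*k + 1)/(5*k**2 - 7*k - 1).
Check: Δs_k = k*(-5*k**3 + 2*k**2 + 8*k + 1). ✓
s_(n+1) = n*(-n**4 - 2*n**3 + 2*n**2 + 5*n + 2) and s_(1) = 0, so S(n) = n*(-n**4 - 2*n**3 + 2*n**2 + 5*n + 2).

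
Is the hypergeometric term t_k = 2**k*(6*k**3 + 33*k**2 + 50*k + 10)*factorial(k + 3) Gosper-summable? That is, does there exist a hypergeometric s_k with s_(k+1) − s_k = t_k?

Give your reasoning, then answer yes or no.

Ratio r(k) = 2*(6*k**4 + 75*k**3 + 338*k**2 + 635*k + 396)/(6*k**3 + 33*k**2 + 50*k + 10).
Take A(k)=2*k + 8, B(k)=1, C(k)=k**3 + 11*k**2/2 + 25*k/3 + 5/3.
Key eq: (2*k + 8)·f(k+1) = (1)·f(k) + (k**3 + 11*k**2/2 + 25*k/3 + 5/3).
From deg A=1, deg B=0, deg C=3: d=2.
Solving with deg f ≤ 2: f(k) = (3*k**2 - 2)/6.
Get s_k = R·t_k = 2**k*(3*k**2 - 2)*factorial(k + 3) with R(k) = B(k−1)f(k)/C(k) = (3*k**2 - 2)/(6*k**3 + 33*k**2 + 50*k + 10).
Δs = 2**k*(6*k**3 + 33*k**2 + 50*k + 10)*factorial(k + 3), as required.

Yes. s_k = 2**k*(3*k**2 - 2)*factorial(k + 3).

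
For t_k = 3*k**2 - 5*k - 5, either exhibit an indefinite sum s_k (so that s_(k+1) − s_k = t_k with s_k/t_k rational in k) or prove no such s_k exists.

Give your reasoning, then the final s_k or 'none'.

Ratio r(k) = (3*k**2 + k - 7)/(3*k**2 - 5*k - 5).
Gosper form: A/B · C(k+1)/C(k) with A=1, B=1, C=k**2 - 5*k/3 - 5/3.
Key eq: (1)·f(k+1) = (1)·f(k) + (k**2 - 5*k/3 - 5/3).
deg f ≤ 3 (via 0,0,2).
Solve for f: f(k) = k*(k**2 - 4*k - 2)/3 (degree 3 ≤ 3).
Then R = B(k−1)f/C = k*(k**2 - 4*k - 2)/(3*k**2 - 5*k - 5), so s_k = R(k)·t_k = k*(k**2 - 4*k - 2).
Verify: 3*k**2 - 5*k - 5 matches t_k.

s_k = k*(k**2 - 4*k - 2)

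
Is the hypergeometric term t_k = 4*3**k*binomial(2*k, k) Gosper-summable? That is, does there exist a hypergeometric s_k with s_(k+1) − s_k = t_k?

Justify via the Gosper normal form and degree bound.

No — key equation has no polynomial f.

Step 1: r(k) = 6*(2*k + 1)/(k + 1).
Gosper form: A/B · C(k+1)/C(k) with A=12*k + 6, B=k + 1, C=1.
Set up (12*k + 6)·f(k+1) − (k)·f(k) − (1) = 0.
Bound: deg f ≤ -1.
d = -1 < 0 ⇒ no nonzero polynomial f; not summable.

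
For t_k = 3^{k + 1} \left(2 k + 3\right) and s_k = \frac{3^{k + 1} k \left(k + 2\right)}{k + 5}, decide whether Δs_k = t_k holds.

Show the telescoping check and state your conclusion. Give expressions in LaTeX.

s_(k+1) = 3**(k + 2)*(k + 1)*(k + 3)/(k + 6)
s_(k+1) − s_k = 3**(k + 1)*(2*k**3 + 19*k**2 + 57*k + 45)/(k**2 + 11*k + 30)
(s_(k+1) − s_k) − t_k = 3**(k + 2)*(-2*k**2 - 12*k - 15)/(k**2 + 11*k + 30)

Invalid: residual \frac{3^{k + 2} \left(- 2 k^{2} - 12 k - 15\right)}{k^{2} + 11 k + 30} ≠ 0.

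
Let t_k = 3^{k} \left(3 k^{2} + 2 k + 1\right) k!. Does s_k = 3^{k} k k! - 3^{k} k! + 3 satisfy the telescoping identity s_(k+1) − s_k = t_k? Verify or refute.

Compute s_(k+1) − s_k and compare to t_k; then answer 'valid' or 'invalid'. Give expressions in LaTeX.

s_(k+1) = 3*3**k*k**2*factorial(k) + 3*3**k*k*factorial(k) + 3
s_(k+1) − s_k = 3**k*(3*k**2 + 2*k + 1)*factorial(k)
(s_(k+1) − s_k) − t_k = 0

valid; difference matches t_k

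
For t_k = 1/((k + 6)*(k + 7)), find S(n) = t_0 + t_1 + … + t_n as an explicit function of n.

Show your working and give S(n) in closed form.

Ratio r(k) = (k + 6)/(k + 8).
So A=k + 6 and B=k + 8, with C=1.
Key eq: (k + 6)·f(k+1) = (k + 7)·f(k) + (1).
From deg A=1, deg B=1, deg C=0: d=1.
Match coefficients ⇒ f(k) = k/6.
Then R = B(k−1)f/C = k*(k + 7)/6, so s_k = R(k)·t_k = k/(6*(k + 6)).
Check: Δs_k = 1/(k**2 + 13*k + 42). ✓
s_(n+1) = (n + 1)/(6*(n + 7)) and s_(0) = 0, so S(n) = (n + 1)/(6*(n + 7)).

S(n) = (n + 1)/(6*(n + 7))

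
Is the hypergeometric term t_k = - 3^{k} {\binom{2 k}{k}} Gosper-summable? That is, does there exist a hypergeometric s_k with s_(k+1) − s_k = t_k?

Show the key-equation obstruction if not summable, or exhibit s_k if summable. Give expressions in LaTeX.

Compute t_(k+1)/t_k: get 6*(2*k + 1)/(k + 1).
Factor: A=12*k + 6; B=k + 1; C=1.
Set up (12*k + 6)·f(k+1) − (k)·f(k) − (1) = 0.
d = -1 from the (1,1,0) case.
d = -1 < 0 ⇒ no nonzero polynomial f; not summable.

No — negative degree bound, so no certificate f.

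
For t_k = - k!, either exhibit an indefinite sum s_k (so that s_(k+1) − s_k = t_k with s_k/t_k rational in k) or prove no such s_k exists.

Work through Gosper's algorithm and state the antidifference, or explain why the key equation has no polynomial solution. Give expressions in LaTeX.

Ratio r(k) = k + 1.
A = k + 1, B = 1, C = 1.
Need (k + 1)·f(k+1) − (1)·f(k) = 1.
d = -1 from the (1,0,0) case.
Bound -1 < 0, so the key equation has no polynomial solution.

none (Gosper's algorithm certifies no s_k)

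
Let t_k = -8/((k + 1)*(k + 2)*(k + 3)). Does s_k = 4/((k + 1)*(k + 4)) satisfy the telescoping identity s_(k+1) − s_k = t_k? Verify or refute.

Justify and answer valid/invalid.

Invalid: residual 8*(3*k + 11)/(k**5 + 15*k**4 + 85*k**3 + 225*k**2 + 274*k + 120) ≠ 0.

s_(k+1) = 4/((k + 2)*(k + 5))
s_(k+1) − s_k = 8*(-k - 3)/(k**4 + 12*k**3 + 49*k**2 + 78*k + 40)
(s_(k+1) − s_k) − t_k = 8*(3*k + 11)/(k**5 + 15*k**4 + 85*k**3 + 225*k**2 + 274*k + 120)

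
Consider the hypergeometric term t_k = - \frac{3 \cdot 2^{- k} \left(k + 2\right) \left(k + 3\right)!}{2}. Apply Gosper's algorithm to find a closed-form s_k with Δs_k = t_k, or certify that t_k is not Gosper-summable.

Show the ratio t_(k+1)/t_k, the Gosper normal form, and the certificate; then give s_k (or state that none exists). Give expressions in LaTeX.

s_k = - 3 \cdot 2^{- k} \left(k + 3\right)!

t_(k+1)/t_k = (k + 3)*(k + 4)/(2*(k + 2)).
A = k/2 + 2, B = 1, C = k + 2.
Key eq: (k/2 + 2)·f(k+1) = (1)·f(k) + (k + 2).
From deg A=1, deg B=0, deg C=1: d=0.
Solve for f: f(k) = 2 (degree 0 ≤ 0).
Get s_k = R·t_k = -3*factorial(k + 3)/2**k with R(k) = B(k−1)f(k)/C(k) = 2/(k + 2).
Δs = -3*(k + 2)*factorial(k + 3)/(2*2**k), as required.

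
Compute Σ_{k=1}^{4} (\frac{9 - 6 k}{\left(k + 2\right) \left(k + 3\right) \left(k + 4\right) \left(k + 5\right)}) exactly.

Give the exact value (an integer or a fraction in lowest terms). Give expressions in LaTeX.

Σ = -1/180

r(k) = (k + 2)*(2*k - 1)/((k + 6)*(2*k - 3)) after simplifying.
Gosper form: A/B · C(k+1)/C(k) with A=k + 2, B=k + 6, C=k - 3/2.
f must satisfy (k + 2)·f(k+1) − (k + 5)·f(k) = k - 3/2.
Degrees (1,1,1) ⇒ d ≤ 3.
Solve for f: f(k) = -k*(k**2 + 9*k + 98)/144 (degree 3 ≤ 3).
So s_k = (B(k−1)f/C)·t_k = (-k*(k + 5)*(k**2 + 9*k + 98)/(72*(2*k - 3)))·t_k = k*(k**2 + 9*k + 98)/(24*(k + 2)*(k + 3)*(k + 4)).
s_(k+1) − s_k = 3*(3 - 2*k)/(k**4 + 14*k**3 + 71*k**2 + 154*k + 120) = t_k.
Σ_(k=1)^(4) t_k = s_(5) − s_(1) = 5/72 − (3/40) = -1/180.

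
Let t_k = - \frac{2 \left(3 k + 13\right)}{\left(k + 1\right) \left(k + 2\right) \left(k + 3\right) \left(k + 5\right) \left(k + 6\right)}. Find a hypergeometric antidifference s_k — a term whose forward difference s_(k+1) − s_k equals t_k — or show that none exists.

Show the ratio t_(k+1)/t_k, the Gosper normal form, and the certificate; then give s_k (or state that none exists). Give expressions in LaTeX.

s_k = \frac{k \left(- k^{2} - 8 k - 17\right)}{5 \left(k^{3} + 8 k^{2} + 17 k + 10\right)}

r(k) = (k + 1)*(k + 5)*(3*k + 16)/((k + 4)*(k + 7)*(3*k + 13)) after simplifying.
Take A(k)=k + 1, B(k)=k + 7, C(k)=k**2 + 25*k/3 + 52/3.
Need (k + 1)·f(k+1) − (k + 6)·f(k) = k**2 + 25*k/3 + 52/3.
deg f ≤ 5 (via 1,1,2).
Solve for f: f(k) = k*(k + 3)*(k + 4)*(k**2 + 8*k + 17)/30 (degree 5 ≤ 5).
R(k) = B(k−1)·f(k)/C(k) = k*(k + 3)*(k + 6)*(k**2 + 8*k + 17)/(10*(3*k + 13)); s_k = R·t_k = k*(-k**2 - 8*k - 17)/(5*(k**3 + 8*k**2 + 17*k + 10)).
s_(k+1) − s_k = 2*(-3*k - 13)/(k**5 + 17*k**4 + 107*k**3 + 307*k**2 + 396*k + 180) = t_k.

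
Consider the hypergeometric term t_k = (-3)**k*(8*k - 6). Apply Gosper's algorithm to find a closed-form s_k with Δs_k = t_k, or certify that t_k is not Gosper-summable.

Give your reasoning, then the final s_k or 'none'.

t_(k+1)/t_k = 3*(-4*k - 1)/(4*k - 3).
So A=-3 and B=1, with C=k - 3/4.
Set up (-3)·f(k+1) − (1)·f(k) − (k - 3/4) = 0.
Degrees (0,0,1) ⇒ d ≤ 1.
Match coefficients ⇒ f(k) = -(2*k - 3)/8.
R(k) = B(k−1)·f(k)/C(k) = -(2*k - 3)/(2*(4*k - 3)); s_k = R·t_k = (-3)**k*(3 - 2*k).
Δs = (-3)**k*(8*k - 6), as required.

s_k = (-3)**k*(3 - 2*k)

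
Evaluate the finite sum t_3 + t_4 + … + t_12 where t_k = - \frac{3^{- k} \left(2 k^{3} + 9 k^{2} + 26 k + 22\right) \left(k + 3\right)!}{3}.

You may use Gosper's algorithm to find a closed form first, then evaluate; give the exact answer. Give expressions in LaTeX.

Ratio r(k) = (2*k**4 + 23*k**3 + 110*k**2 + 259*k + 236)/(3*(2*k**3 + 9*k**2 + 26*k + 22)).
So A=k/3 + 4/3 and B=1, with C=k**3 + 9*k**2/2 + 13*k + 11.
f must satisfy (k/3 + 4/3)·f(k+1) − (1)·f(k) = k**3 + 9*k**2/2 + 13*k + 11.
d = 2 from the (1,0,3) case.
A polynomial solution: f(k) = 3*(2*k**2 + 3*k + 2)/2.
Get s_k = R·t_k = -(2*k**2 + 3*k + 2)*factorial(k + 3)/3**k with R(k) = B(k−1)f(k)/C(k) = 3*(2*k**2 + 3*k + 2)/(2*k**3 + 9*k**2 + 26*k + 22).
Verify: -(2*k**3 + 9*k**2 + 26*k + 22)*factorial(k + 3)/(3*3**k) matches t_k.
Σ_(k=3)^(12) t_k = s_(13) − s_(3) = -10877554688000/2187 − (-2320/3) = -10877552996720/2187.

Σ = -10877552996720/2187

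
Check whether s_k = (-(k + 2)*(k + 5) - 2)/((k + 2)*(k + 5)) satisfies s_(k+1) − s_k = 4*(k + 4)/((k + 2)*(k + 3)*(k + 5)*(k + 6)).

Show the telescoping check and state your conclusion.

Valid: the claim telescopes to t_k.

s_(k+1) = (-(k + 3)*(k + 6) - 2)/((k + 3)*(k + 6))
s_(k+1) − s_k = 4*(k + 4)/(k**4 + 16*k**3 + 91*k**2 + 216*k + 180)
(s_(k+1) − s_k) − t_k = 0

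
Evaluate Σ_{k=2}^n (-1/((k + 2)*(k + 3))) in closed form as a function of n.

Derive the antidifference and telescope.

The ratio is (k + 2)/(k + 4).
Factor: A=k + 2; B=k + 4; C=1.
Set up (k + 2)·f(k+1) − (k + 3)·f(k) − (1) = 0.
From deg A=1, deg B=1, deg C=0: d=1.
Match coefficients ⇒ f(k) = k/2.
Certificate R = B(k−1)f/C = k*(k + 3)/2 gives s_k = -k/(2*k + 4).
Check: Δs_k = -1/(k**2 + 5*k + 6). ✓
Telescope: S(n) = s_(n+1) − s_(2) = (-n - 1)/(2*(n + 3)) − (-1/4) = (1 - n)/(4*(n + 3)).

S(n) = (1 - n)/(4*(n + 3))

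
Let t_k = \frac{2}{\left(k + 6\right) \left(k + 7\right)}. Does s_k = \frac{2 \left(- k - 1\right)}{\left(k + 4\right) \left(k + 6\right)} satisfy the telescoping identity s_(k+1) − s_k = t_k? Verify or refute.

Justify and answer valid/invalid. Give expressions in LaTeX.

s_(k+1) = 2*(-k - 2)/((k + 5)*(k + 7))
s_(k+1) − s_k = 2*(k**2 + 3*k - 13)/(k**4 + 22*k**3 + 179*k**2 + 638*k + 840)
(s_(k+1) − s_k) − t_k = 6*(-2*k - 11)/(k**4 + 22*k**3 + 179*k**2 + 638*k + 840)

Invalid: residual \frac{6 \left(- 2 k - 11\right)}{k^{4} + 22 k^{3} + 179 k^{2} + 638 k + 840} ≠ 0.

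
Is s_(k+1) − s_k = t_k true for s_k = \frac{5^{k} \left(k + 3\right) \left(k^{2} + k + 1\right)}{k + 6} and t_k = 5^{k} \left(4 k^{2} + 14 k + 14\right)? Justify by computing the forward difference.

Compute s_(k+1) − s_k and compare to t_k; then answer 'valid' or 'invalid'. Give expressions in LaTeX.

s_(k+1) = 5**(k + 1)*(k + 4)*(k + (k + 1)**2 + 2)/(k + 7)
s_(k+1) − s_k = 5**k*(4*k**4 + 54*k**3 + 253*k**2 + 479*k + 339)/(k**2 + 13*k + 42)
(s_(k+1) − s_k) − t_k = 5**k*(-12*k**3 - 111*k**2 - 291*k - 249)/(k**2 + 13*k + 42)

Invalid: residual \frac{5^{k} \left(- 12 k^{3} - 111 k^{2} - 291 k - 249\right)}{k^{2} + 13 k + 42} ≠ 0.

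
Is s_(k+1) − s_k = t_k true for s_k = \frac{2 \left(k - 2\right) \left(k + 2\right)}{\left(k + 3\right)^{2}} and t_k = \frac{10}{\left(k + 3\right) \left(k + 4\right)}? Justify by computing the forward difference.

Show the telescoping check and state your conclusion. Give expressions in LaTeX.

Invalid: residual \frac{2 \left(k^{2} - 3 k - 23\right)}{k^{4} + 14 k^{3} + 73 k^{2} + 168 k + 144} ≠ 0.

s_(k+1) = 2*(k - 1)*(k + 3)/(k + 4)**2
s_(k+1) − s_k = 2*(6*k**2 + 32*k + 37)/(k**4 + 14*k**3 + 73*k**2 + 168*k + 144)
(s_(k+1) − s_k) − t_k = 2*(k**2 - 3*k - 23)/(k**4 + 14*k**3 + 73*k**2 + 168*k + 144)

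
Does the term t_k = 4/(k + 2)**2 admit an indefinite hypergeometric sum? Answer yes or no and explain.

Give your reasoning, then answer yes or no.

Ratio r(k) = (k + 2)**2/(k + 3)**2.
Factor: A=k**2 + 4*k + 4; B=k**2 + 6*k + 9; C=1.
Solve (k**2 + 4*k + 4)·f(k+1) − (k**2 + 4*k + 4)·f(k) = 1.
deg f ≤ 0 (via 2,2,0).
Put f(k) = c0: A·f(k+1) − B(k−1)·f(k) − C = -1; need -1 = 0 — inconsistent ⇒ no f, not summable.

No. Not Gosper-summable.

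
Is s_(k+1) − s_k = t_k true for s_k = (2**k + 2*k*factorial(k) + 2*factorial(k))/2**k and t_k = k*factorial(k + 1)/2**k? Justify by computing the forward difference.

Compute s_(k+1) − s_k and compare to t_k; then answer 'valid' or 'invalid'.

Valid — Δs_k = t_k.

s_(k+1) = (2**k + k**2*factorial(k) + 3*k*factorial(k) + 2*factorial(k))/2**k
s_(k+1) − s_k = k*factorial(k + 1)/2**k
(s_(k+1) − s_k) − t_k = 0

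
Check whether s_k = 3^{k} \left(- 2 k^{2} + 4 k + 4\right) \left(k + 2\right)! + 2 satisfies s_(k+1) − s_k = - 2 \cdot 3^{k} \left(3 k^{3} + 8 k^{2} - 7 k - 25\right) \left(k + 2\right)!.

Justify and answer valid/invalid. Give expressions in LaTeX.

s_(k+1) = 3**(k + 1)*(4*k - 2*(k + 1)**2 + 8)*factorial(k + 3) + 2
s_(k+1) − s_k = -2*3**k*(3*k**3 + 8*k**2 - 7*k - 25)*factorial(k + 2)
(s_(k+1) − s_k) − t_k = 0

valid; difference matches t_k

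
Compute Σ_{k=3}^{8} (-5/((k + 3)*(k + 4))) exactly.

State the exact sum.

Ratio r(k) = (k + 3)/(k + 5).
Normal form (A,B,C) = (k + 3, k + 5, 1).
Need (k + 3)·f(k+1) − (k + 4)·f(k) = 1.
deg f ≤ 1 (via 1,1,0).
Solving with deg f ≤ 1: f(k) = k/3.
Certificate R = B(k−1)f/C = k*(k + 4)/3 gives s_k = -5*k/(3*k + 9).
Δs = -5/(k**2 + 7*k + 12), as required.
Evaluate s at k=9 and k=3: -5/4 and -5/6; difference -5/12.

Σ = -5/12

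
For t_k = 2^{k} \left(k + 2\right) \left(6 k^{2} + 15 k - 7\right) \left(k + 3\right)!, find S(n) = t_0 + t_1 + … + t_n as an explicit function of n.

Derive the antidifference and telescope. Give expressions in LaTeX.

S(n) = 6 \cdot 2^{n} n^{2} \left(n + 4\right)! + 6 \cdot 2^{n} n \left(n + 4\right)! - 4 \cdot 2^{n} \left(n + 4\right)! + 12

The ratio is 2*(k + 3)*(k + 4)*(15*k + 6*(k + 1)**2 + 8)/((k + 2)*(6*k**2 + 15*k - 7)).
A = 2*k + 8, B = 1, C = k**3 + 9*k**2/2 + 23*k/6 - 7/3.
Key eq: (2*k + 8)·f(k+1) = (1)·f(k) + (k**3 + 9*k**2/2 + 23*k/6 - 7/3).
Bound: deg f ≤ 2.
A polynomial solution: f(k) = (3*k**2 - 3*k - 2)/6.
Certificate R = B(k−1)f/C = (3*k**2 - 3*k - 2)/((k + 2)*(6*k**2 + 15*k - 7)) gives s_k = 2**k*(3*k**2 - 3*k - 2)*factorial(k + 3).
Check: Δs_k = 2**k*(k + 2)*(6*k**2 + 15*k - 7)*factorial(k + 3). ✓
Telescope: S(n) = s_(n+1) − s_(0) = 2**(n + 1)*(3*n**2 + 3*n - 2)*factorial(n + 4) − (-12) = 6*2**n*n**2*factorial(n + 4) + 6*2**n*n*factorial(n + 4) - 4*2**n*factorial(n + 4) + 12.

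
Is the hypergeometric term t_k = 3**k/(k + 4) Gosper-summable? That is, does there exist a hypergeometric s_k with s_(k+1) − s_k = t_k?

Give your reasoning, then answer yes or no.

No — key equation has no polynomial f.

Ratio r(k) = 3*(k + 4)/(k + 5).
Normal form (A,B,C) = (3*k + 12, k + 5, 1).
Solve (3*k + 12)·f(k+1) − (k + 4)·f(k) = 1.
deg f ≤ -1 (via 1,1,0).
Bound -1 < 0, so the key equation has no polynomial solution.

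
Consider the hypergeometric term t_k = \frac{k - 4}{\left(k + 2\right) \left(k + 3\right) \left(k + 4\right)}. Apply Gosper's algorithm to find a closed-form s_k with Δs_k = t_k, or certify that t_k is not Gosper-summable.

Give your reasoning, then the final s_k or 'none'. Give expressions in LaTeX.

s_k = \frac{k \left(- k - 11\right)}{6 \left(k + 2\right) \left(k + 3\right)}

t_(k+1)/t_k = (k - 3)*(k + 2)/((k - 4)*(k + 5)).
A = k + 2, B = k + 5, C = k - 4.
Solve (k + 2)·f(k+1) − (k + 4)·f(k) = k - 4.
Degrees (1,1,1) ⇒ d ≤ 2.
Match coefficients ⇒ f(k) = -k*(k + 11)/6.
So s_k = (B(k−1)f/C)·t_k = (-k*(k + 4)*(k + 11)/(6*(k - 4)))·t_k = k*(-k - 11)/(6*(k + 2)*(k + 3)).
s_(k+1) − s_k = (k - 4)/(k**3 + 9*k**2 + 26*k + 24) = t_k.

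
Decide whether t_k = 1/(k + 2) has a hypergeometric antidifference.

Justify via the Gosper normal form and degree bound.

No — t_k has no hypergeometric antidifference.

r(k) = (k + 2)/(k + 3) after simplifying.
A = k + 2, B = k + 3, C = 1.
f must satisfy (k + 2)·f(k+1) − (k + 2)·f(k) = 1.
deg f ≤ 0 (via 1,1,0).
f = c0 ⇒ A·f(k+1) − B(k−1)·f(k) − C = -1. The system {-1 = 0} is inconsistent; no antidifference.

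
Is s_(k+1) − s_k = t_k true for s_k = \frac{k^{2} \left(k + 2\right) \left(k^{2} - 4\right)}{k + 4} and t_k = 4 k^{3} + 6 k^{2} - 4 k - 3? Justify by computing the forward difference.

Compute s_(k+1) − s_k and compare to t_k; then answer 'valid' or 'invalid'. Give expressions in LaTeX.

Invalid: residual \frac{2 \left(- 3 k^{4} - 22 k^{3} - 24 k^{2} + 19 k + 12\right)}{k^{2} + 9 k + 20} ≠ 0.

s_(k+1) = (k + 1)**2*(k + 3)*((k + 1)**2 - 4)/(k + 5)
s_(k+1) − s_k = (4*k**5 + 36*k**4 + 86*k**3 + 33*k**2 - 69*k - 36)/(k**2 + 9*k + 20)
(s_(k+1) − s_k) − t_k = 2*(-3*k**4 - 22*k**3 - 24*k**2 + 19*k + 12)/(k**2 + 9*k + 20)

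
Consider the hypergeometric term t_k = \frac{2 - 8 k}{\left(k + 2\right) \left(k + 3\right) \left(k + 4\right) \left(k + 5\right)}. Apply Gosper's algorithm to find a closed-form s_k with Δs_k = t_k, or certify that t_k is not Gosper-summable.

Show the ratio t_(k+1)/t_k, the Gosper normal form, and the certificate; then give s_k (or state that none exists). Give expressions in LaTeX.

t_(k+1)/t_k = (k + 2)*(4*k + 3)/((k + 6)*(4*k - 1)).
Gosper form: A/B · C(k+1)/C(k) with A=k + 2, B=k + 6, C=k - 1/4.
Set up (k + 2)·f(k+1) − (k + 5)·f(k) − (k - 1/4) = 0.
d = 3 from the (1,1,1) case.
Match coefficients ⇒ f(k) = k*(k - 2)*(k + 11)/96.
So s_k = (B(k−1)f/C)·t_k = (k*(k - 2)*(k + 5)*(k + 11)/(24*(4*k - 1)))·t_k = -k*(k**2 + 9*k - 22)/(12*(k + 2)*(k + 3)*(k + 4)).
Check: Δs_k = 2*(1 - 4*k)/(k**4 + 14*k**3 + 71*k**2 + 154*k + 120). ✓

s_k = - \frac{k \left(k^{2} + 9 k - 22\right)}{12 \left(k + 2\right) \left(k + 3\right) \left(k + 4\right)}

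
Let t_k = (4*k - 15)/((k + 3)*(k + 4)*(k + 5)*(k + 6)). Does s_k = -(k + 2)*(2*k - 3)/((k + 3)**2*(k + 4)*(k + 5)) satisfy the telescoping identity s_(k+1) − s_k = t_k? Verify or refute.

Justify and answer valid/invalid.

s_(k+1) = -(k + 3)*(2*k - 1)/((k + 4)**2*(k + 5)*(k + 6))
s_(k+1) − s_k = ((k + 2)*(k + 4)*(k + 6)*(2*k - 3) - (k + 3)**3*(2*k - 1))/((k + 3)**2*(k + 4)**2*(k + 5)*(k + 6))
(s_(k+1) − s_k) − t_k = 3*(-2*k**2 - 2*k + 21)/(k**6 + 25*k**5 + 257*k**4 + 1391*k**3 + 4182*k**2 + 6624*k + 4320)

Invalid: residual 3*(-2*k**2 - 2*k + 21)/(k**6 + 25*k**5 + 257*k**4 + 1391*k**3 + 4182*k**2 + 6624*k + 4320) ≠ 0.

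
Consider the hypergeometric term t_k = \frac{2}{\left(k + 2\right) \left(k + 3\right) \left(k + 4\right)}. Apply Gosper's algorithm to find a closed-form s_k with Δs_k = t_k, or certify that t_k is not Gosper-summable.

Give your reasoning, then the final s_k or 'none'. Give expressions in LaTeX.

Ratio r(k) = (k + 2)/(k + 5).
Normal form (A,B,C) = (k + 2, k + 5, 1).
Key eq: (k + 2)·f(k+1) = (k + 4)·f(k) + (1).
d = 2 from the (1,1,0) case.
Coefficient equations give f(k) = k*(k + 5)/12.
R(k) = B(k−1)·f(k)/C(k) = k*(k + 4)*(k + 5)/12; s_k = R·t_k = k*(k + 5)/(6*(k + 2)*(k + 3)).
Verify: 2/(k**3 + 9*k**2 + 26*k + 24) matches t_k.

s_k = \frac{k \left(k + 5\right)}{6 \left(k + 2\right) \left(k + 3\right)}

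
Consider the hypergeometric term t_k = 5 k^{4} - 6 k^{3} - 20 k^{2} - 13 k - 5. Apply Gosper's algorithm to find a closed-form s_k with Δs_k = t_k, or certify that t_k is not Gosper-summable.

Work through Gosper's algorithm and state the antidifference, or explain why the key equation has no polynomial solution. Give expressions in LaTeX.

r(k) = (5*k**4 + 14*k**3 - 8*k**2 - 51*k - 39)/(5*k**4 - 6*k**3 - 20*k**2 - 13*k - 5) after simplifying.
Normal form (A,B,C) = (1, 1, k**4 - 6*k**3/5 - 4*k**2 - 13*k/5 - 1).
Solve (1)·f(k+1) − (1)·f(k) = k**4 - 6*k**3/5 - 4*k**2 - 13*k/5 - 1.
d = 5 from the (0,0,4) case.
Match coefficients ⇒ f(k) = k*(k**4 - 4*k**3 - 2*k**2 + 2*k - 2)/5.
R(k) = B(k−1)·f(k)/C(k) = k*(k**4 - 4*k**3 - 2*k**2 + 2*k - 2)/(5*k**4 - 6*k**3 - 20*k**2 - 13*k - 5); s_k = R·t_k = k*(k**4 - 4*k**3 - 2*k**2 + 2*k - 2).
Δs = 5*k**4 - 6*k**3 - 20*k**2 - 13*k - 5, as required.

s_k = k \left(k^{4} - 4 k^{3} - 2 k^{2} + 2 k - 2\right)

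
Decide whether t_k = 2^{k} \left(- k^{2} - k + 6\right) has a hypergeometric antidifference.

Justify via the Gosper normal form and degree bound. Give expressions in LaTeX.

Compute t_(k+1)/t_k: get 2*(k**2 + 3*k - 4)/(k**2 + k - 6).
Factor: A=2; B=1; C=k**2 + k - 6.
Set up (2)·f(k+1) − (1)·f(k) − (k**2 + k - 6) = 0.
Bound: deg f ≤ 2.
Solve for f: f(k) = k**2 - 3*k - 2 (degree 2 ≤ 2).
Get s_k = R·t_k = 2**k*(-k**2 + 3*k + 2) with R(k) = B(k−1)f(k)/C(k) = (k**2 - 3*k - 2)/((k - 2)*(k + 3)).
Verify: 2**k*(-k**2 - k + 6) matches t_k.

Yes. s_k = 2^{k} \left(- k^{2} + 3 k + 2\right).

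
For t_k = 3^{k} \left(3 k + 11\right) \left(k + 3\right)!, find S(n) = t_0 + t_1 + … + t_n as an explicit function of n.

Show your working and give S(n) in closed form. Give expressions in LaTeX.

Ratio r(k) = 3*(k + 4)*(3*k + 14)/(3*k + 11).
Gosper form: A/B · C(k+1)/C(k) with A=3*k + 12, B=1, C=k + 11/3.
Solve (3*k + 12)·f(k+1) − (1)·f(k) = k + 11/3.
Degrees (1,0,1) ⇒ d ≤ 0.
Match coefficients ⇒ f(k) = 1/3.
Certificate R = B(k−1)f/C = 1/(3*k + 11) gives s_k = 3**k*factorial(k + 3).
s_(k+1) − s_k = 3**k*(3*k + 11)*factorial(k + 3) = t_k.
Telescope: S(n) = s_(n+1) − s_(0) = 3**(n + 1)*factorial(n + 4) − (6) = 3*3**n*factorial(n + 4) - 6.

S(n) = 3 \cdot 3^{n} \left(n + 4\right)! - 6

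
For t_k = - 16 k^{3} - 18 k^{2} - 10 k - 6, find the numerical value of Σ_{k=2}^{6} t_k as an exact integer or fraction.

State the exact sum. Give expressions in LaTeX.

Σ = -8890

Compute t_(k+1)/t_k: get (8*k**3 + 33*k**2 + 47*k + 25)/(8*k**3 + 9*k**2 + 5*k + 3).
Take A(k)=1, B(k)=1, C(k)=k**3 + 9*k**2/8 + 5*k/8 + 3/8.
Key eq: (1)·f(k+1) = (1)·f(k) + (k**3 + 9*k**2/8 + 5*k/8 + 3/8).
Bound: deg f ≤ 4.
A polynomial solution: f(k) = k*(2*k**3 - k**2 + 2)/8.
Get s_k = R·t_k = 2*k*(-2*k**3 + k**2 - 2) with R(k) = B(k−1)f(k)/C(k) = k*(2*k**3 - k**2 + 2)/(8*k**3 + 9*k**2 + 5*k + 3).
Δs = -16*k**3 - 18*k**2 - 10*k - 6, as required.
Sum = s_(7) − s_(2); s_(7) = -8946, s_(2) = -56 ⇒ -8890.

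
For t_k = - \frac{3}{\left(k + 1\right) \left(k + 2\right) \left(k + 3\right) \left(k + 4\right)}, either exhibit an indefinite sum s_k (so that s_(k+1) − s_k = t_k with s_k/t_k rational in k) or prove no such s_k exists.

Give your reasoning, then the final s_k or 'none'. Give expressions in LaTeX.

Step 1: r(k) = (k + 1)/(k + 5).
Factor: A=k + 1; B=k + 5; C=1.
f must satisfy (k + 1)·f(k+1) − (k + 4)·f(k) = 1.
deg f ≤ 3 (via 1,1,0).
Match coefficients ⇒ f(k) = k*(k**2 + 6*k + 11)/18.
R(k) = B(k−1)·f(k)/C(k) = k*(k + 4)*(k**2 + 6*k + 11)/18; s_k = R·t_k = k*(-k**2 - 6*k - 11)/(6*(k + 1)*(k + 2)*(k + 3)).
Δs = -3/(k**4 + 10*k**3 + 35*k**2 + 50*k + 24), as required.

s_k = \frac{k \left(- k^{2} - 6 k - 11\right)}{6 \left(k + 1\right) \left(k + 2\right) \left(k + 3\right)}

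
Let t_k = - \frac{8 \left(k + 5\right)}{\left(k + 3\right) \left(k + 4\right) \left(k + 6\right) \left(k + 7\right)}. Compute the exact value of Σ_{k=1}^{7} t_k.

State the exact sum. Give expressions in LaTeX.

Σ = -9/77

Ratio r(k) = (k + 3)*(k + 6)**2/((k + 5)**2*(k + 8)).
A = k + 3, B = k + 8, C = k**2 + 10*k + 25.
Set up (k + 3)·f(k+1) − (k + 7)·f(k) − (k**2 + 10*k + 25) = 0.
d = 4 from the (1,1,2) case.
Solving with deg f ≤ 4: f(k) = k*(k + 4)*(k + 5)*(k + 9)/36.
Get s_k = R·t_k = 2*k*(-k - 9)/(9*(k**2 + 9*k + 18)) with R(k) = B(k−1)f(k)/C(k) = k*(k + 4)*(k + 7)*(k + 9)/(36*(k + 5)).
Verify: 8*(-k - 5)/(k**4 + 20*k**3 + 145*k**2 + 450*k + 504) matches t_k.
Σ_(k=1)^(7) t_k = s_(8) − s_(1) = -136/693 − (-5/63) = -9/77.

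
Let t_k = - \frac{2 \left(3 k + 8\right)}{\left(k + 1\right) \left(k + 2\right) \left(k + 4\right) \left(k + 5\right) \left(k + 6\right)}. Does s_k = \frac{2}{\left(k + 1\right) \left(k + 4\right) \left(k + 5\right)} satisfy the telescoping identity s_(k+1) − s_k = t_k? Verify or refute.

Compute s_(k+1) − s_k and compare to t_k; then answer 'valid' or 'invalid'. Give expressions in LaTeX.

valid (s_(k+1) − s_k reduces to t_k)

s_(k+1) = 2/((k + 2)*(k + 5)*(k + 6))
s_(k+1) − s_k = 2*(-3*k - 8)/(k**5 + 18*k**4 + 121*k**3 + 372*k**2 + 508*k + 240)
(s_(k+1) − s_k) − t_k = 0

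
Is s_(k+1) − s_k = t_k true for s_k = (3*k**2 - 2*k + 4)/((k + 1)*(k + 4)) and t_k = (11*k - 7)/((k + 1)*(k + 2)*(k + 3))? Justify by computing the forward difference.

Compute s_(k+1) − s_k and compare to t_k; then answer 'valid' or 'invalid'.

s_(k+1) = (-2*k + 3*(k + 1)**2 + 2)/((k + 2)*(k + 5))
s_(k+1) − s_k = (17*k**2 + 33*k - 20)/(k**4 + 12*k**3 + 49*k**2 + 78*k + 40)
(s_(k+1) − s_k) − t_k = 2*(3*k**3 - 4*k**2 - 39*k + 40)/(k**5 + 15*k**4 + 85*k**3 + 225*k**2 + 274*k + 120)

Invalid: residual 2*(3*k**3 - 4*k**2 - 39*k + 40)/(k**5 + 15*k**4 + 85*k**3 + 225*k**2 + 274*k + 120) ≠ 0.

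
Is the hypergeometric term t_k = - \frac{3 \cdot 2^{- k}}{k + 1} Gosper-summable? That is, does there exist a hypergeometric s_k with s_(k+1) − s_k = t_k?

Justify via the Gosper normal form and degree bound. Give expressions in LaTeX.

No — t_k has no hypergeometric antidifference.

t_(k+1)/t_k = (k + 1)/(2*(k + 2)).
So A=k/2 + 1/2 and B=k + 2, with C=1.
Solve (k/2 + 1/2)·f(k+1) − (k + 1)·f(k) = 1.
deg f ≤ -1 (via 1,1,0).
d = -1 < 0 ⇒ no nonzero polynomial f; not summable.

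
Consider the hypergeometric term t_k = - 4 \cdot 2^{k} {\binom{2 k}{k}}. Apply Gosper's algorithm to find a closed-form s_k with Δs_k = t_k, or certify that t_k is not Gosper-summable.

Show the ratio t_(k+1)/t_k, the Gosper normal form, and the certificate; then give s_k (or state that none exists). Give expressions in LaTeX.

t_(k+1)/t_k = 4*(2*k + 1)/(k + 1).
So A=8*k + 4 and B=k + 1, with C=1.
Need (8*k + 4)·f(k+1) − (k)·f(k) = 1.
d = -1 from the (1,1,0) case.
Bound -1 < 0, so the key equation has no polynomial solution.

none (Gosper's algorithm certifies no s_k)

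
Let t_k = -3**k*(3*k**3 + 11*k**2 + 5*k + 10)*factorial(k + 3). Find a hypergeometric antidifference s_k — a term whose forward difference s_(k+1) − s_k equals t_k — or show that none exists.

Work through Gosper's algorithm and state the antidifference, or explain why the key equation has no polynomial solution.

s_k = -3**k*(k**2 - 2*k + 2)*factorial(k + 3)

Step 1: r(k) = 3*(3*k**4 + 32*k**3 + 116*k**2 + 173*k + 116)/(3*k**3 + 11*k**2 + 5*k + 10).
Gosper form: A/B · C(k+1)/C(k) with A=3*k + 12, B=1, C=k**3 + 11*k**2/3 + 5*k/3 + 10/3.
f must satisfy (3*k + 12)·f(k+1) − (1)·f(k) = k**3 + 11*k**2/3 + 5*k/3 + 10/3.
Degrees (1,0,3) ⇒ d ≤ 2.
Coefficient equations give f(k) = (k**2 - 2*k + 2)/3.
Get s_k = R·t_k = -3**k*(k**2 - 2*k + 2)*factorial(k + 3) with R(k) = B(k−1)f(k)/C(k) = (k**2 - 2*k + 2)/(3*k**3 + 11*k**2 + 5*k + 10).
Δs = -3**k*(3*k**3 + 11*k**2 + 5*k + 10)*factorial(k + 3), as required.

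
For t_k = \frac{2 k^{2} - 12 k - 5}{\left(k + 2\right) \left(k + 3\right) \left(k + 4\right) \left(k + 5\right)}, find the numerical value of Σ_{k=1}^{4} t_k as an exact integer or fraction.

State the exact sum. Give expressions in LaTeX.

Compute t_(k+1)/t_k: get (2*k**3 - 4*k**2 - 31*k - 30)/(2*k**3 - 77*k - 30).
Factor: A=k + 2; B=k + 6; C=k**2 - 6*k - 5/2.
Key eq: (k + 2)·f(k+1) = (k + 5)·f(k) + (k**2 - 6*k - 5/2).
deg f ≤ 3 (via 1,1,2).
Coefficient equations give f(k) = -k*(k**2 + 57*k + 2)/48.
Certificate R = B(k−1)f/C = -k*(k + 5)*(k**2 + 57*k + 2)/(24*(2*k**2 - 12*k - 5)) gives s_k = k*(-k**2 - 57*k - 2)/(24*(k + 2)*(k + 3)*(k + 4)).
s_(k+1) − s_k = (2*k**2 - 12*k - 5)/(k**4 + 14*k**3 + 71*k**2 + 154*k + 120) = t_k.
Telescoping: Σ = s_(5) − s_(1) = -65/504 − (-1/24) = -11/126.

Σ = -11/126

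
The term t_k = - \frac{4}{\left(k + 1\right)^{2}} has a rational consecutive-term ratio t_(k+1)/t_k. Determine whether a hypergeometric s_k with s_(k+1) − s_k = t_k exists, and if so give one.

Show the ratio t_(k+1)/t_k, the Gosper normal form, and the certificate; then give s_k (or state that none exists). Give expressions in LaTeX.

t_(k+1)/t_k = (k + 1)**2/(k + 2)**2.
Take A(k)=k**2 + 2*k + 1, B(k)=k**2 + 4*k + 4, C(k)=1.
Key eq: (k**2 + 2*k + 1)·f(k+1) = (k**2 + 2*k + 1)·f(k) + (1).
Degrees (2,2,0) ⇒ d ≤ 0.
Put f(k) = c0: A·f(k+1) − B(k−1)·f(k) − C = -1; need -1 = 0 — inconsistent ⇒ no f, not summable.

none (Gosper's algorithm certifies no s_k)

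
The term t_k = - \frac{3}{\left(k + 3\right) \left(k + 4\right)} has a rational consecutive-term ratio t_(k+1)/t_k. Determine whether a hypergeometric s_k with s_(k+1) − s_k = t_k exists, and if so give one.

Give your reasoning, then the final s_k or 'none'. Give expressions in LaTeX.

s_k = - \frac{k}{k + 3}

Step 1: r(k) = (k + 3)/(k + 5).
Normal form (A,B,C) = (k + 3, k + 5, 1).
Key eq: (k + 3)·f(k+1) = (k + 4)·f(k) + (1).
Degrees (1,1,0) ⇒ d ≤ 1.
Solving with deg f ≤ 1: f(k) = k/3.
So s_k = (B(k−1)f/C)·t_k = (k*(k + 4)/3)·t_k = -k/(k + 3).
Verify: -3/(k**2 + 7*k + 12) matches t_k.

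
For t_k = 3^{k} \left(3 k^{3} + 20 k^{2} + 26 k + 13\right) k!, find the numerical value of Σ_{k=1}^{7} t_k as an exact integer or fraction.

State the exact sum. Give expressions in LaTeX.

t_(k+1)/t_k = 3*(3*k**4 + 32*k**3 + 104*k**2 + 137*k + 62)/(3*k**3 + 20*k**2 + 26*k + 13).
Factor: A=3*k + 3; B=1; C=k**3 + 20*k**2/3 + 26*k/3 + 13/3.
Set up (3*k + 3)·f(k+1) − (1)·f(k) − (k**3 + 20*k**2/3 + 26*k/3 + 13/3) = 0.
From deg A=1, deg B=0, deg C=3: d=2.
Coefficient equations give f(k) = (k**2 + 4*k - 1)/3.
R(k) = B(k−1)·f(k)/C(k) = (k**2 + 4*k - 1)/(3*k**3 + 20*k**2 + 26*k + 13); s_k = R·t_k = 3**k*(k**2 + 4*k - 1)*factorial(k).
Check: Δs_k = 3**k*(3*k**3 + 20*k**2 + 26*k + 13)*factorial(k). ✓
Sum = s_(8) − s_(1); s_(8) = 25131254400, s_(1) = 12 ⇒ 25131254388.

Σ = 25131254388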